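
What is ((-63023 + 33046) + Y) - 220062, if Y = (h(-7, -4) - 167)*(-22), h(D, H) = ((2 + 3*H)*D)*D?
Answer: -235585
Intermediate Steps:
h(D, H) = D²*(2 + 3*H) (h(D, H) = (D*(2 + 3*H))*D = D²*(2 + 3*H))
Y = 14454 (Y = ((-7)²*(2 + 3*(-4)) - 167)*(-22) = (49*(2 - 12) - 167)*(-22) = (49*(-10) - 167)*(-22) = (-490 - 167)*(-22) = -657*(-22) = 14454)
((-63023 + 33046) + Y) - 220062 = ((-63023 + 33046) + 14454) - 220062 = (-29977 + 14454) - 220062 = -15523 - 220062 = -235585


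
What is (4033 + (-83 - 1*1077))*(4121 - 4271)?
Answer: -430950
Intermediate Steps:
(4033 + (-83 - 1*1077))*(4121 - 4271) = (4033 + (-83 - 1077))*(-150) = (4033 - 1160)*(-150) = 2873*(-150) = -430950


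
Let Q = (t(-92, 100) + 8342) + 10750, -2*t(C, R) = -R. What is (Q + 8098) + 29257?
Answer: 56497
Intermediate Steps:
t(C, R) = R/2 (t(C, R) = -(-1)*R/2 = R/2)
Q = 19142 (Q = ((½)*100 + 8342) + 10750 = (50 + 8342) + 10750 = 8392 + 10750 = 19142)
(Q + 8098) + 29257 = (19142 + 8098) + 29257 = 27240 + 29257 = 56497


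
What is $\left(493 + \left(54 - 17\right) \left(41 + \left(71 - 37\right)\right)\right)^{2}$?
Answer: $10679824$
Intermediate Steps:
$\left(493 + \left(54 - 17\right) \left(41 + \left(71 - 37\right)\right)\right)^{2} = \left(493 + 37 \left(41 + \left(71 - 37\right)\right)\right)^{2} = \left(493 + 37 \left(41 + 34\right)\right)^{2} = \left(493 + 37 \cdot 75\right)^{2} = \left(493 + 2775\right)^{2} = 3268^{2} = 10679824$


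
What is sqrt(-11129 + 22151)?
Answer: sqrt(11022) ≈ 104.99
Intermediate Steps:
sqrt(-11129 + 22151) = sqrt(11022)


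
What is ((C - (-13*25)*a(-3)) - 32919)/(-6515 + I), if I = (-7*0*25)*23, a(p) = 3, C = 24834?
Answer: 1422/1303 ≈ 1.0913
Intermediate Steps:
I = 0 (I = (0*25)*23 = 0*23 = 0)
((C - (-13*25)*a(-3)) - 32919)/(-6515 + I) = ((24834 - (-13*25)*3) - 32919)/(-6515 + 0) = ((24834 - (-325)*3) - 32919)/(-6515) = ((24834 - 1*(-975)) - 32919)*(-1/6515) = ((24834 + 975) - 32919)*(-1/6515) = (25809 - 32919)*(-1/6515) = -7110*(-1/6515) = 1422/1303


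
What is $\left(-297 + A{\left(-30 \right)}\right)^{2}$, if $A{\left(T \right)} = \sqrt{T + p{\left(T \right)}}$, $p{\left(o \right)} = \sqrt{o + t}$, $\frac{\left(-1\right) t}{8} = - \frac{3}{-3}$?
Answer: $\left(297 - \sqrt{-30 + i \sqrt{38}}\right)^{2} \approx 87847.0 - 3264.3 i$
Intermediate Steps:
$t = -8$ ($t = - 8 \left(- \frac{3}{-3}\right) = - 8 \left(\left(-3\right) \left(- \frac{1}{3}\right)\right) = \left(-8\right) 1 = -8$)
$p{\left(o \right)} = \sqrt{-8 + o}$ ($p{\left(o \right)} = \sqrt{o - 8} = \sqrt{-8 + o}$)
$A{\left(T \right)} = \sqrt{T + \sqrt{-8 + T}}$
$\left(-297 + A{\left(-30 \right)}\right)^{2} = \left(-297 + \sqrt{-30 + \sqrt{-8 - 30}}\right)^{2} = \left(-297 + \sqrt{-30 + \sqrt{-38}}\right)^{2} = \left(-297 + \sqrt{-30 + i \sqrt{38}}\right)^{2}$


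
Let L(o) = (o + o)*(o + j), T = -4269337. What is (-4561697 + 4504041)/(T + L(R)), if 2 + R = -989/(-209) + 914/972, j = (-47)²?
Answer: 297426475078128/21940131219121991 ≈ 0.013556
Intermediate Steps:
j = 2209
R = 373019/101574 (R = -2 + (-989/(-209) + 914/972) = -2 + (-989*(-1/209) + 914*(1/972)) = -2 + (989/209 + 457/486) = -2 + 576167/101574 = 373019/101574 ≈ 3.6724)
L(o) = 2*o*(2209 + o) (L(o) = (o + o)*(o + 2209) = (2*o)*(2209 + o) = 2*o*(2209 + o))
(-4561697 + 4504041)/(T + L(R)) = (-4561697 + 4504041)/(-4269337 + 2*(373019/101574)*(2209 + 373019/101574)) = -57656/(-4269337 + 2*(373019/101574)*(224749985/101574)) = -57656/(-4269337 + 83836014654715/5158638738) = -57656/(-21940131219121991/5158638738) = -57656*(-5158638738/21940131219121991) = 297426475078128/21940131219121991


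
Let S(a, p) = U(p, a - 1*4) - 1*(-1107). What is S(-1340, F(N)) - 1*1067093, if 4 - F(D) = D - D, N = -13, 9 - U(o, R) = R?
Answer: -1064633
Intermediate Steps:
U(o, R) = 9 - R
F(D) = 4 (F(D) = 4 - (D - D) = 4 - 1*0 = 4 + 0 = 4)
S(a, p) = 1120 - a (S(a, p) = (9 - (a - 1*4)) - 1*(-1107) = (9 - (a - 4)) + 1107 = (9 - (-4 + a)) + 1107 = (9 + (4 - a)) + 1107 = (13 - a) + 1107 = 1120 - a)
S(-1340, F(N)) - 1*1067093 = (1120 - 1*(-1340)) - 1*1067093 = (1120 + 1340) - 1067093 = 2460 - 1067093 = -1064633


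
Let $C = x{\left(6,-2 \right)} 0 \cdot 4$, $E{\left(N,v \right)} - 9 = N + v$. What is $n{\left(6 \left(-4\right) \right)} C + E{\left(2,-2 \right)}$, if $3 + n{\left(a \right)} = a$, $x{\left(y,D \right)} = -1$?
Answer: $9$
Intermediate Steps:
$n{\left(a \right)} = -3 + a$
$E{\left(N,v \right)} = 9 + N + v$ ($E{\left(N,v \right)} = 9 + \left(N + v\right) = 9 + N + v$)
$C = 0$ ($C = \left(-1\right) 0 \cdot 4 = 0 \cdot 4 = 0$)
$n{\left(6 \left(-4\right) \right)} C + E{\left(2,-2 \right)} = \left(-3 + 6 \left(-4\right)\right) 0 + \left(9 + 2 - 2\right) = \left(-3 - 24\right) 0 + 9 = \left(-27\right) 0 + 9 = 0 + 9 = 9$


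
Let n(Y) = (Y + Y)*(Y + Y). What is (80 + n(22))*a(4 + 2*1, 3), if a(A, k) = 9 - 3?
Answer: 12096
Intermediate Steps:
n(Y) = 4*Y² (n(Y) = (2*Y)*(2*Y) = 4*Y²)
a(A, k) = 6
(80 + n(22))*a(4 + 2*1, 3) = (80 + 4*22²)*6 = (80 + 4*484)*6 = (80 + 1936)*6 = 2016*6 = 12096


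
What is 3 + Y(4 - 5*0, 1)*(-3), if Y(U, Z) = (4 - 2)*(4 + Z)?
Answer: -27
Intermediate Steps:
Y(U, Z) = 8 + 2*Z (Y(U, Z) = 2*(4 + Z) = 8 + 2*Z)
3 + Y(4 - 5*0, 1)*(-3) = 3 + (8 + 2*1)*(-3) = 3 + (8 + 2)*(-3) = 3 + 10*(-3) = 3 - 30 = -27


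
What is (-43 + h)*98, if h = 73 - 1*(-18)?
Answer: 4704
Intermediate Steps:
h = 91 (h = 73 + 18 = 91)
(-43 + h)*98 = (-43 + 91)*98 = 48*98 = 4704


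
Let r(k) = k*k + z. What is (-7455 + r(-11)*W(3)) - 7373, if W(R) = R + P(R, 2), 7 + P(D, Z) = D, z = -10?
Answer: -14939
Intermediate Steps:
r(k) = -10 + k² (r(k) = k*k - 10 = k² - 10 = -10 + k²)
P(D, Z) = -7 + D
W(R) = -7 + 2*R (W(R) = R + (-7 + R) = -7 + 2*R)
(-7455 + r(-11)*W(3)) - 7373 = (-7455 + (-10 + (-11)²)*(-7 + 2*3)) - 7373 = (-7455 + (-10 + 121)*(-7 + 6)) - 7373 = (-7455 + 111*(-1)) - 7373 = (-7455 - 111) - 7373 = -7566 - 7373 = -14939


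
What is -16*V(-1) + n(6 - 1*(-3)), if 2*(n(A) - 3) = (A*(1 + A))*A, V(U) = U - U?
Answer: 408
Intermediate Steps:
V(U) = 0
n(A) = 3 + A²*(1 + A)/2 (n(A) = 3 + ((A*(1 + A))*A)/2 = 3 + (A²*(1 + A))/2 = 3 + A²*(1 + A)/2)
-16*V(-1) + n(6 - 1*(-3)) = -16*0 + (3 + (6 - 1*(-3))²/2 + (6 - 1*(-3))³/2) = 0 + (3 + (6 + 3)²/2 + (6 + 3)³/2) = 0 + (3 + (½)*9² + (½)*9³) = 0 + (3 + (½)*81 + (½)*729) = 0 + (3 + 81/2 + 729/2) = 0 + 408 = 408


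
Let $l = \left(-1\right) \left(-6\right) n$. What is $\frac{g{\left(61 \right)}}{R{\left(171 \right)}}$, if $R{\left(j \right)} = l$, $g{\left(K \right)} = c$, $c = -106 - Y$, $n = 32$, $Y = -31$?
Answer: $- \frac{25}{64} \approx -0.39063$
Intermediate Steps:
$c = -75$ ($c = -106 - -31 = -106 + 31 = -75$)
$g{\left(K \right)} = -75$
$l = 192$ ($l = \left(-1\right) \left(-6\right) 32 = 6 \cdot 32 = 192$)
$R{\left(j \right)} = 192$
$\frac{g{\left(61 \right)}}{R{\left(171 \right)}} = - \frac{75}{192} = \left(-75\right) \frac{1}{192} = - \frac{25}{64}$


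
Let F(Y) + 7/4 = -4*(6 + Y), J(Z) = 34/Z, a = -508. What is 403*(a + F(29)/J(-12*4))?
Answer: -2109302/17 ≈ -1.2408e+5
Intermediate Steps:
F(Y) = -103/4 - 4*Y (F(Y) = -7/4 - 4*(6 + Y) = -7/4 + (-24 - 4*Y) = -103/4 - 4*Y)
403*(a + F(29)/J(-12*4)) = 403*(-508 + (-103/4 - 4*29)/((34/((-12*4))))) = 403*(-508 + (-103/4 - 116)/((34/(-48)))) = 403*(-508 - 567/(4*(34*(-1/48)))) = 403*(-508 - 567/(4*(-17/24))) = 403*(-508 - 567/4*(-24/17)) = 403*(-508 + 3402/17) = 403*(-5234/17) = -2109302/17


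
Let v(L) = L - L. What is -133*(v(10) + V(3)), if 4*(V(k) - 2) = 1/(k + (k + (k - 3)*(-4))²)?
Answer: -12901/48 ≈ -268.77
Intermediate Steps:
v(L) = 0
V(k) = 2 + 1/(4*(k + (12 - 3*k)²)) (V(k) = 2 + 1/(4*(k + (k + (k - 3)*(-4))²)) = 2 + 1/(4*(k + (k + (-3 + k)*(-4))²)) = 2 + 1/(4*(k + (k + (12 - 4*k))²)) = 2 + 1/(4*(k + (12 - 3*k)²)))
-133*(v(10) + V(3)) = -133*(0 + (1153 - 568*3 + 72*3²)/(4*(144 - 71*3 + 9*3²))) = -133*(0 + (1153 - 1704 + 72*9)/(4*(144 - 213 + 9*9))) = -133*(0 + (1153 - 1704 + 648)/(4*(144 - 213 + 81))) = -133*(0 + (¼)*97/12) = -133*(0 + (¼)*(1/12)*97) = -133*(0 + 97/48) = -133*97/48 = -12901/48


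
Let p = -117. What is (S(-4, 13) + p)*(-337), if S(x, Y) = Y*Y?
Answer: -17524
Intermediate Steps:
S(x, Y) = Y²
(S(-4, 13) + p)*(-337) = (13² - 117)*(-337) = (169 - 117)*(-337) = 52*(-337) = -17524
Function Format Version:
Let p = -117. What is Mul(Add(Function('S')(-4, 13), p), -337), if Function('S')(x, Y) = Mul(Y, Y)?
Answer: -17524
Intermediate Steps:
Function('S')(x, Y) = Pow(Y, 2)
Mul(Add(Function('S')(-4, 13), p), -337) = Mul(Add(Pow(13, 2), -117), -337) = Mul(Add(169, -117), -337) = Mul(52, -337) = -17524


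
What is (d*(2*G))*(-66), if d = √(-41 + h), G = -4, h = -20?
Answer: 528*I*√61 ≈ 4123.8*I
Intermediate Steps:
d = I*√61 (d = √(-41 - 20) = √(-61) = I*√61 ≈ 7.8102*I)
(d*(2*G))*(-66) = ((I*√61)*(2*(-4)))*(-66) = ((I*√61)*(-8))*(-66) = -8*I*√61*(-66) = 528*I*√61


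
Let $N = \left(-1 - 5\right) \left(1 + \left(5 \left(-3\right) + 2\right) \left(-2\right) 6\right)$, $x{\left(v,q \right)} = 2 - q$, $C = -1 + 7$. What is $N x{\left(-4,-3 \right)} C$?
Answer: $-28260$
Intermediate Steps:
$C = 6$
$N = -942$ ($N = - 6 \left(1 + \left(-15 + 2\right) \left(-2\right) 6\right) = - 6 \left(1 + \left(-13\right) \left(-2\right) 6\right) = - 6 \left(1 + 26 \cdot 6\right) = - 6 \left(1 + 156\right) = \left(-6\right) 157 = -942$)
$N x{\left(-4,-3 \right)} C = - 942 \left(2 - -3\right) 6 = - 942 \left(2 + 3\right) 6 = \left(-942\right) 5 \cdot 6 = \left(-4710\right) 6 = -28260$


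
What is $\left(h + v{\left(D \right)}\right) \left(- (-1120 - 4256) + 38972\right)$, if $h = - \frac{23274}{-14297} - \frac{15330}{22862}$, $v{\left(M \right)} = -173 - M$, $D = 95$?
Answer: $- \frac{276494038278268}{23347001} \approx -1.1843 \cdot 10^{7}$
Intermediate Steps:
$h = \frac{22351227}{23347001}$ ($h = \left(-23274\right) \left(- \frac{1}{14297}\right) - \frac{1095}{1633} = \frac{23274}{14297} - \frac{1095}{1633} = \frac{22351227}{23347001} \approx 0.95735$)
$\left(h + v{\left(D \right)}\right) \left(- (-1120 - 4256) + 38972\right) = \left(\frac{22351227}{23347001} - 268\right) \left(- (-1120 - 4256) + 38972\right) = \left(\frac{22351227}{23347001} - 268\right) \left(\left(-1\right) \left(-5376\right) + 38972\right) = - \frac{6234645041 \left(5376 + 38972\right)}{23347001} = \left(- \frac{6234645041}{23347001}\right) 44348 = - \frac{276494038278268}{23347001}$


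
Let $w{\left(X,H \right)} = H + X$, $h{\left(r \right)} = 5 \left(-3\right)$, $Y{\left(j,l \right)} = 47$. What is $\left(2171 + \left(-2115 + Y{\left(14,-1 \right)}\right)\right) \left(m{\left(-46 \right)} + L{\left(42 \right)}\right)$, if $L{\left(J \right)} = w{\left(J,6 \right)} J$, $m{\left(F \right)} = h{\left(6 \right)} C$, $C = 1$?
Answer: $206103$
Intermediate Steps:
$h{\left(r \right)} = -15$
$m{\left(F \right)} = -15$ ($m{\left(F \right)} = \left(-15\right) 1 = -15$)
$L{\left(J \right)} = J \left(6 + J\right)$ ($L{\left(J \right)} = \left(6 + J\right) J = J \left(6 + J\right)$)
$\left(2171 + \left(-2115 + Y{\left(14,-1 \right)}\right)\right) \left(m{\left(-46 \right)} + L{\left(42 \right)}\right) = \left(2171 + \left(-2115 + 47\right)\right) \left(-15 + 42 \left(6 + 42\right)\right) = \left(2171 - 2068\right) \left(-15 + 42 \cdot 48\right) = 103 \left(-15 + 2016\right) = 103 \cdot 2001 = 206103$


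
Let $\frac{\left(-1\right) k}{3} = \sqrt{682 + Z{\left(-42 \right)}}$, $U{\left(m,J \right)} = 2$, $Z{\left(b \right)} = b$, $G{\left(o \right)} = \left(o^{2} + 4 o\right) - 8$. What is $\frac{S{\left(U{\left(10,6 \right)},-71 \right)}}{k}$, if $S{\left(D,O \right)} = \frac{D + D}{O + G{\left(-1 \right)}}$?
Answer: $\frac{\sqrt{10}}{4920} \approx 0.00064274$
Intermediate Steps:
$G{\left(o \right)} = -8 + o^{2} + 4 o$
$S{\left(D,O \right)} = \frac{2 D}{-11 + O}$ ($S{\left(D,O \right)} = \frac{D + D}{O + \left(-8 + \left(-1\right)^{2} + 4 \left(-1\right)\right)} = \frac{2 D}{O - 11} = \frac{2 D}{-11 + O}$)
$k = - 24 \sqrt{10}$ ($k = - 3 \sqrt{682 - 42} = - 3 \sqrt{640} = - 3 \cdot 8 \sqrt{10} = - 24 \sqrt{10} \approx -75.895$)
$\frac{S{\left(U{\left(10,6 \right)},-71 \right)}}{k} = \frac{2 \cdot 2 \frac{1}{-11 - 71}}{\left(-24\right) \sqrt{10}} = 2 \cdot 2 \frac{1}{-82} \left(- \frac{\sqrt{10}}{240}\right) = 2 \cdot 2 \left(- \frac{1}{82}\right) \left(- \frac{\sqrt{10}}{240}\right) = - \frac{2 \left(- \frac{\sqrt{10}}{240}\right)}{41} = \frac{\sqrt{10}}{4920}$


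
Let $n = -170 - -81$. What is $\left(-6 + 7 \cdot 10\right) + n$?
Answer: $-25$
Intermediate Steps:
$n = -89$ ($n = -170 + 81 = -89$)
$\left(-6 + 7 \cdot 10\right) + n = \left(-6 + 7 \cdot 10\right) - 89 = \left(-6 + 70\right) - 89 = 64 - 89 = -25$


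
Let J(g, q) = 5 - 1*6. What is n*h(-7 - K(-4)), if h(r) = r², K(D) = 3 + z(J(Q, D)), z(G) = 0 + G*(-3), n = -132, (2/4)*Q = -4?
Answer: -22308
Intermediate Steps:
Q = -8 (Q = 2*(-4) = -8)
J(g, q) = -1 (J(g, q) = 5 - 6 = -1)
z(G) = -3*G (z(G) = 0 - 3*G = -3*G)
K(D) = 6 (K(D) = 3 - 3*(-1) = 3 + 3 = 6)
n*h(-7 - K(-4)) = -132*(-7 - 1*6)² = -132*(-7 - 6)² = -132*(-13)² = -132*169 = -22308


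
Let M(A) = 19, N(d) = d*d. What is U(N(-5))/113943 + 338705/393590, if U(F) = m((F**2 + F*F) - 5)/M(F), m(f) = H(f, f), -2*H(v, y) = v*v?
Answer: 14274368087/28402989401 ≈ 0.50257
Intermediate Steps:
N(d) = d**2
H(v, y) = -v**2/2 (H(v, y) = -v*v/2 = -v**2/2)
m(f) = -f**2/2
U(F) = -(-5 + 2*F**2)**2/38 (U(F) = -((F**2 + F*F) - 5)**2/2/19 = -((F**2 + F**2) - 5)**2/2*(1/19) = -(2*F**2 - 5)**2/2*(1/19) = -(-5 + 2*F**2)**2/2*(1/19) = -(-5 + 2*F**2)**2/38)
U(N(-5))/113943 + 338705/393590 = -(-5 + 2*((-5)**2)**2)**2/38/113943 + 338705/393590 = -(-5 + 2*25**2)**2/38*(1/113943) + 338705*(1/393590) = -(-5 + 2*625)**2/38*(1/113943) + 67741/78718 = -(-5 + 1250)**2/38*(1/113943) + 67741/78718 = -1/38*1245**2*(1/113943) + 67741/78718 = -1/38*1550025*(1/113943) + 67741/78718 = -1550025/38*1/113943 + 67741/78718 = -516675/1443278 + 67741/78718 = 14274368087/28402989401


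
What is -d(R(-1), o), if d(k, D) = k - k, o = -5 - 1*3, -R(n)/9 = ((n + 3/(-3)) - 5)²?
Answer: 0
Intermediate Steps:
R(n) = -9*(-6 + n)² (R(n) = -9*((n + 3/(-3)) - 5)² = -9*((n + 3*(-⅓)) - 5)² = -9*((n - 1) - 5)² = -9*((-1 + n) - 5)² = -9*(-6 + n)²)
o = -8 (o = -5 - 3 = -8)
d(k, D) = 0
-d(R(-1), o) = -1*0 = 0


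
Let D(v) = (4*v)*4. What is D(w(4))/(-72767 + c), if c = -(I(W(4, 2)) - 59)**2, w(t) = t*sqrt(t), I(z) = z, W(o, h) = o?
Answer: -8/4737 ≈ -0.0016888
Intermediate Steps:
w(t) = t**(3/2)
D(v) = 16*v
c = -3025 (c = -(4 - 59)**2 = -1*(-55)**2 = -1*3025 = -3025)
D(w(4))/(-72767 + c) = (16*4**(3/2))/(-72767 - 3025) = (16*8)/(-75792) = 128*(-1/75792) = -8/4737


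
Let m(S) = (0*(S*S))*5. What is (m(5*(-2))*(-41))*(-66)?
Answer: 0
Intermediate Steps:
m(S) = 0 (m(S) = (0*S**2)*5 = 0*5 = 0)
(m(5*(-2))*(-41))*(-66) = (0*(-41))*(-66) = 0*(-66) = 0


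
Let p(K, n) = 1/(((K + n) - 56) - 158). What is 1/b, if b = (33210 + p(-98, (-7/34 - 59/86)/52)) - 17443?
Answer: 2965099/46750706430 ≈ 6.3424e-5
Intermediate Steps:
p(K, n) = 1/(-214 + K + n) (p(K, n) = 1/((-56 + K + n) - 158) = 1/(-214 + K + n))
b = 46750706430/2965099 (b = (33210 + 1/(-214 - 98 + (-7/34 - 59/86)/52)) - 17443 = (33210 + 1/(-214 - 98 + (-7*1/34 - 59*1/86)*(1/52))) - 17443 = (33210 + 1/(-214 - 98 + (-7/34 - 59/86)*(1/52))) - 17443 = (33210 + 1/(-214 - 98 - 652/731*1/52)) - 17443 = (33210 + 1/(-214 - 98 - 163/9503)) - 17443 = (33210 + 1/(-2965099/9503)) - 17443 = (33210 - 9503/2965099) - 17443 = 98470928287/2965099 - 17443 = 46750706430/2965099 ≈ 15767.)
1/b = 1/(46750706430/2965099) = 2965099/46750706430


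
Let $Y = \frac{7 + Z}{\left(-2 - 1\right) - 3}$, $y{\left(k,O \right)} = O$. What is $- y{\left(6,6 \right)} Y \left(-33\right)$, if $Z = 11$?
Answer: $-594$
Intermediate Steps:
$Y = -3$ ($Y = \frac{7 + 11}{\left(-2 - 1\right) - 3} = \frac{18}{-3 - 3} = \frac{18}{-6} = 18 \left(- \frac{1}{6}\right) = -3$)
$- y{\left(6,6 \right)} Y \left(-33\right) = \left(-1\right) 6 \left(-3\right) \left(-33\right) = \left(-6\right) \left(-3\right) \left(-33\right) = 18 \left(-33\right) = -594$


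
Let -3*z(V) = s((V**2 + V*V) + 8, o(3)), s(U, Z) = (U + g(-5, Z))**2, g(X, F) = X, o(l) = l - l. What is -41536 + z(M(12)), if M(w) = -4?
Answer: -125833/3 ≈ -41944.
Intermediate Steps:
o(l) = 0
s(U, Z) = (-5 + U)**2 (s(U, Z) = (U - 5)**2 = (-5 + U)**2)
z(V) = -(3 + 2*V**2)**2/3 (z(V) = -(-5 + ((V**2 + V*V) + 8))**2/3 = -(-5 + ((V**2 + V**2) + 8))**2/3 = -(-5 + (2*V**2 + 8))**2/3 = -(-5 + (8 + 2*V**2))**2/3 = -(3 + 2*V**2)**2/3)
-41536 + z(M(12)) = -41536 - (3 + 2*(-4)**2)**2/3 = -41536 - (3 + 2*16)**2/3 = -41536 - (3 + 32)**2/3 = -41536 - 1/3*35**2 = -41536 - 1/3*1225 = -41536 - 1225/3 = -125833/3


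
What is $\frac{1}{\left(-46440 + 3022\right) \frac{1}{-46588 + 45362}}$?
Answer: $\frac{613}{21709} \approx 0.028237$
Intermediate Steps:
$\frac{1}{\left(-46440 + 3022\right) \frac{1}{-46588 + 45362}} = \frac{1}{\left(-43418\right) \frac{1}{-1226}} = \frac{1}{\left(-43418\right) \left(- \frac{1}{1226}\right)} = \frac{1}{\frac{21709}{613}} = \frac{613}{21709}$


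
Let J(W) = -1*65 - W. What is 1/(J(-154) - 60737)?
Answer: -1/60648 ≈ -1.6489e-5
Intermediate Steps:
J(W) = -65 - W
1/(J(-154) - 60737) = 1/((-65 - 1*(-154)) - 60737) = 1/((-65 + 154) - 60737) = 1/(89 - 60737) = 1/(-60648) = -1/60648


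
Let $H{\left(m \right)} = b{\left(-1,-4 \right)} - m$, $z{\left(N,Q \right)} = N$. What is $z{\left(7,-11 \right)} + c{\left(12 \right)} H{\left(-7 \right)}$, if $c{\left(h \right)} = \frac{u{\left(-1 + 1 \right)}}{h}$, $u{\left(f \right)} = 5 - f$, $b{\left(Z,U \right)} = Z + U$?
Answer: $\frac{47}{6} \approx 7.8333$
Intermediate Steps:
$b{\left(Z,U \right)} = U + Z$
$c{\left(h \right)} = \frac{5}{h}$ ($c{\left(h \right)} = \frac{5 - \left(-1 + 1\right)}{h} = \frac{5 - 0}{h} = \frac{5 + 0}{h} = \frac{5}{h}$)
$H{\left(m \right)} = -5 - m$ ($H{\left(m \right)} = \left(-4 - 1\right) - m = -5 - m$)
$z{\left(7,-11 \right)} + c{\left(12 \right)} H{\left(-7 \right)} = 7 + \frac{5}{12} \left(-5 - -7\right) = 7 + 5 \cdot \frac{1}{12} \left(-5 + 7\right) = 7 + \frac{5}{12} \cdot 2 = 7 + \frac{5}{6} = \frac{47}{6}$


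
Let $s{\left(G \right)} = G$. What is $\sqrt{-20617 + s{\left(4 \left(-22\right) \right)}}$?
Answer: $i \sqrt{20705} \approx 143.89 i$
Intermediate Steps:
$\sqrt{-20617 + s{\left(4 \left(-22\right) \right)}} = \sqrt{-20617 + 4 \left(-22\right)} = \sqrt{-20617 - 88} = \sqrt{-20705} = i \sqrt{20705}$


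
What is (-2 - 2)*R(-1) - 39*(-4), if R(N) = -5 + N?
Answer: 180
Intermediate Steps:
(-2 - 2)*R(-1) - 39*(-4) = (-2 - 2)*(-5 - 1) - 39*(-4) = -4*(-6) + 156 = 24 + 156 = 180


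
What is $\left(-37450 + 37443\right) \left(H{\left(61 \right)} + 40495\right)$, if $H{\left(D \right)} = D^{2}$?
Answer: $-309512$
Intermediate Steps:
$\left(-37450 + 37443\right) \left(H{\left(61 \right)} + 40495\right) = \left(-37450 + 37443\right) \left(61^{2} + 40495\right) = - 7 \left(3721 + 40495\right) = \left(-7\right) 44216 = -309512$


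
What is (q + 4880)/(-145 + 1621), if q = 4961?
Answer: 9841/1476 ≈ 6.6673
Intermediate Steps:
(q + 4880)/(-145 + 1621) = (4961 + 4880)/(-145 + 1621) = 9841/1476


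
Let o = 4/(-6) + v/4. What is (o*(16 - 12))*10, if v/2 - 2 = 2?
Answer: 160/3 ≈ 53.333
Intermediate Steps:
v = 8 (v = 4 + 2*2 = 4 + 4 = 8)
o = 4/3 (o = 4/(-6) + 8/4 = 4*(-⅙) + 8*(¼) = -⅔ + 2 = 4/3 ≈ 1.3333)
(o*(16 - 12))*10 = (4*(16 - 12)/3)*10 = ((4/3)*4)*10 = (16/3)*10 = 160/3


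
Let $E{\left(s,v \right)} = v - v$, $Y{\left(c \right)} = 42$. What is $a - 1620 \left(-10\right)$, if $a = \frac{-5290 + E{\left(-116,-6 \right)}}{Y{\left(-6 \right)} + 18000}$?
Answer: $\frac{146137555}{9021} \approx 16200.0$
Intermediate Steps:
$E{\left(s,v \right)} = 0$
$a = - \frac{2645}{9021}$ ($a = \frac{-5290 + 0}{42 + 18000} = - \frac{5290}{18042} = \left(-5290\right) \frac{1}{18042} = - \frac{2645}{9021} \approx -0.2932$)
$a - 1620 \left(-10\right) = - \frac{2645}{9021} - 1620 \left(-10\right) = - \frac{2645}{9021} - -16200 = - \frac{2645}{9021} + 16200 = \frac{146137555}{9021}$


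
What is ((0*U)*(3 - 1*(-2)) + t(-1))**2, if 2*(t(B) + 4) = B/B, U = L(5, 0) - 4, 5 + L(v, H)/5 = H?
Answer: 49/4 ≈ 12.250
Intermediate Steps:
L(v, H) = -25 + 5*H
U = -29 (U = (-25 + 5*0) - 4 = (-25 + 0) - 4 = -25 - 4 = -29)
t(B) = -7/2 (t(B) = -4 + (B/B)/2 = -4 + (1/2)*1 = -4 + 1/2 = -7/2)
((0*U)*(3 - 1*(-2)) + t(-1))**2 = ((0*(-29))*(3 - 1*(-2)) - 7/2)**2 = (0*(3 + 2) - 7/2)**2 = (0*5 - 7/2)**2 = (0 - 7/2)**2 = (-7/2)**2 = 49/4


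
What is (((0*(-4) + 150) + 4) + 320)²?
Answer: 224676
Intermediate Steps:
(((0*(-4) + 150) + 4) + 320)² = (((0 + 150) + 4) + 320)² = ((150 + 4) + 320)² = (154 + 320)² = 474² = 224676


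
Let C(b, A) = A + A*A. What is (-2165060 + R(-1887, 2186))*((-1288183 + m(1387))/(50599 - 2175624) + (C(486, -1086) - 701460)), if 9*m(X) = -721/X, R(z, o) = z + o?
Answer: -608503099409657762588/589481935 ≈ -1.0323e+12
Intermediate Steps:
C(b, A) = A + A²
R(z, o) = o + z
m(X) = -721/(9*X) (m(X) = (-721/X)/9 = -721/(9*X))
(-2165060 + R(-1887, 2186))*((-1288183 + m(1387))/(50599 - 2175624) + (C(486, -1086) - 701460)) = (-2165060 + (2186 - 1887))*((-1288183 - 721/9/1387)/(50599 - 2175624) + (-1086*(1 - 1086) - 701460)) = (-2165060 + 299)*((-1288183 - 721/9*1/1387)/(-2125025) + (-1086*(-1085) - 701460)) = -2164761*((-1288183 - 721/12483)*(-1/2125025) + (1178310 - 701460)) = -2164761*(-16080389110/12483*(-1/2125025) + 476850) = -2164761*(3216077822/5305337415 + 476850) = -2164761*2529853362420572/5305337415 = -608503099409657762588/589481935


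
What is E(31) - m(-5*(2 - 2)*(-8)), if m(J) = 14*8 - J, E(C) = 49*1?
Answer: -63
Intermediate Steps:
E(C) = 49
m(J) = 112 - J
E(31) - m(-5*(2 - 2)*(-8)) = 49 - (112 - (-5*(2 - 2))*(-8)) = 49 - (112 - (-5*0)*(-8)) = 49 - (112 - 0*(-8)) = 49 - (112 - 1*0) = 49 - (112 + 0) = 49 - 1*112 = 49 - 112 = -63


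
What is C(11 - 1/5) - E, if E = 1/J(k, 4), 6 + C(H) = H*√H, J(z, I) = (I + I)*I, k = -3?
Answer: -193/32 + 162*√30/25 ≈ 29.461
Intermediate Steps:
J(z, I) = 2*I² (J(z, I) = (2*I)*I = 2*I²)
C(H) = -6 + H^(3/2) (C(H) = -6 + H*√H = -6 + H^(3/2))
E = 1/32 (E = 1/(2*4²) = 1/(2*16) = 1/32 ≈ 0.031250)
C(11 - 1/5) - E = (-6 + (11 - 1/5)^(3/2)) - 1*1/32 = (-6 + (11 - 1*⅕)^(3/2)) - 1/32 = (-6 + (11 - ⅕)^(3/2)) - 1/32 = (-6 + (54/5)^(3/2)) - 1/32 = (-6 + 162*√30/25) - 1/32 = -193/32 + 162*√30/25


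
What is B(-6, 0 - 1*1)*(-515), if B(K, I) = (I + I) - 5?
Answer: 3605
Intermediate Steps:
B(K, I) = -5 + 2*I (B(K, I) = 2*I - 5 = -5 + 2*I)
B(-6, 0 - 1*1)*(-515) = (-5 + 2*(0 - 1*1))*(-515) = (-5 + 2*(0 - 1))*(-515) = (-5 + 2*(-1))*(-515) = (-5 - 2)*(-515) = -7*(-515) = 3605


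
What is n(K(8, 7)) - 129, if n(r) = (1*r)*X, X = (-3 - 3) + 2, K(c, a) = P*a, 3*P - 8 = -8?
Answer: -129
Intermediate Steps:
P = 0 (P = 8/3 + (⅓)*(-8) = 8/3 - 8/3 = 0)
K(c, a) = 0 (K(c, a) = 0*a = 0)
X = -4 (X = -6 + 2 = -4)
n(r) = -4*r (n(r) = (1*r)*(-4) = r*(-4) = -4*r)
n(K(8, 7)) - 129 = -4*0 - 129 = 0 - 129 = -129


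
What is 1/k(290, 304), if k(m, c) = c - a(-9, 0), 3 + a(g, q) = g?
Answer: 1/316 ≈ 0.0031646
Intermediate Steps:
a(g, q) = -3 + g
k(m, c) = 12 + c (k(m, c) = c - (-3 - 9) = c - 1*(-12) = c + 12 = 12 + c)
1/k(290, 304) = 1/(12 + 304) = 1/316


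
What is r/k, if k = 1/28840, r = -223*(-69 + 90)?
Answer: -135057720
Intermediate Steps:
r = -4683 (r = -223*21 = -4683)
k = 1/28840 ≈ 3.4674e-5
r/k = -4683/1/28840 = -4683*28840 = -135057720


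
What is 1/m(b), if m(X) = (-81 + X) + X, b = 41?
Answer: 1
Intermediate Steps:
m(X) = -81 + 2*X
1/m(b) = 1/(-81 + 2*41) = 1/(-81 + 82) = 1/1 = 1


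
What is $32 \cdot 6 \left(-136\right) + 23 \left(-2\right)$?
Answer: $-26158$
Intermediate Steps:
$32 \cdot 6 \left(-136\right) + 23 \left(-2\right) = 192 \left(-136\right) - 46 = -26112 - 46 = -26158$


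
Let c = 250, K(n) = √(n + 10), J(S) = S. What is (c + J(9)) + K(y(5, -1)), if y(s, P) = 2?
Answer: 259 + 2*√3 ≈ 262.46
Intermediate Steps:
K(n) = √(10 + n)
(c + J(9)) + K(y(5, -1)) = (250 + 9) + √(10 + 2) = 259 + √12 = 259 + 2*√3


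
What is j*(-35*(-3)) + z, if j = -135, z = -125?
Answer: -14300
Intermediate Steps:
j*(-35*(-3)) + z = -(-4725)*(-3) - 125 = -135*105 - 125 = -14175 - 125 = -14300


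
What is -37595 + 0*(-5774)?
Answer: -37595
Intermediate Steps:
-37595 + 0*(-5774) = -37595 + 0 = -37595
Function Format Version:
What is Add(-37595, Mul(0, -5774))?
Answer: -37595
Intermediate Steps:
Add(-37595, Mul(0, -5774)) = Add(-37595, 0) = -37595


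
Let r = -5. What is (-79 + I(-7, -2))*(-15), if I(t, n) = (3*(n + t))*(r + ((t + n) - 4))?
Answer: -6105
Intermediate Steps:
I(t, n) = (3*n + 3*t)*(-9 + n + t) (I(t, n) = (3*(n + t))*(-5 + ((t + n) - 4)) = (3*n + 3*t)*(-5 + ((n + t) - 4)) = (3*n + 3*t)*(-5 + (-4 + n + t)) = (3*n + 3*t)*(-9 + n + t))
(-79 + I(-7, -2))*(-15) = (-79 + (-27*(-2) - 27*(-7) + 3*(-2)² + 3*(-7)² + 6*(-2)*(-7)))*(-15) = (-79 + (54 + 189 + 3*4 + 3*49 + 84))*(-15) = (-79 + (54 + 189 + 12 + 147 + 84))*(-15) = (-79 + 486)*(-15) = 407*(-15) = -6105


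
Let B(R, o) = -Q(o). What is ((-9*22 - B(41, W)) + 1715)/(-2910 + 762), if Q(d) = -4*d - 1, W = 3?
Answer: -376/537 ≈ -0.70019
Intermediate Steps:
Q(d) = -1 - 4*d
B(R, o) = 1 + 4*o (B(R, o) = -(-1 - 4*o) = 1 + 4*o)
((-9*22 - B(41, W)) + 1715)/(-2910 + 762) = ((-9*22 - (1 + 4*3)) + 1715)/(-2910 + 762) = ((-198 - (1 + 12)) + 1715)/(-2148) = ((-198 - 1*13) + 1715)*(-1/2148) = ((-198 - 13) + 1715)*(-1/2148) = (-211 + 1715)*(-1/2148) = 1504*(-1/2148) = -376/537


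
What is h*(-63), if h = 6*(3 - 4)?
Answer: 378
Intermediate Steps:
h = -6 (h = 6*(-1) = -6)
h*(-63) = -6*(-63) = 378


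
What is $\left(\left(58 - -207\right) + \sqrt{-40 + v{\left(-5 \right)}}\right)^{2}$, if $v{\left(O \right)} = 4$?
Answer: $70189 + 3180 i \approx 70189.0 + 3180.0 i$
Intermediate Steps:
$\left(\left(58 - -207\right) + \sqrt{-40 + v{\left(-5 \right)}}\right)^{2} = \left(\left(58 - -207\right) + \sqrt{-40 + 4}\right)^{2} = \left(\left(58 + 207\right) + \sqrt{-36}\right)^{2} = \left(265 + 6 i\right)^{2}$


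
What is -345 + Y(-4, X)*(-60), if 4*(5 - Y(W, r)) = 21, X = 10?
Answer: -330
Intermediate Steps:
Y(W, r) = -¼ (Y(W, r) = 5 - ¼*21 = 5 - 21/4 = -¼)
-345 + Y(-4, X)*(-60) = -345 - ¼*(-60) = -345 + 15 = -330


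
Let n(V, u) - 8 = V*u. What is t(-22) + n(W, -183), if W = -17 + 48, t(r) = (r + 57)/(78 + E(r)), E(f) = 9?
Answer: -492820/87 ≈ -5664.6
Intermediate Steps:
t(r) = 19/29 + r/87 (t(r) = (r + 57)/(78 + 9) = (57 + r)/87 = (57 + r)*(1/87) = 19/29 + r/87)
W = 31
n(V, u) = 8 + V*u
t(-22) + n(W, -183) = (19/29 + (1/87)*(-22)) + (8 + 31*(-183)) = (19/29 - 22/87) + (8 - 5673) = 35/87 - 5665 = -492820/87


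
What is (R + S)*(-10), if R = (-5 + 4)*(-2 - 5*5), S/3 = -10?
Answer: 30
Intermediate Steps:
S = -30 (S = 3*(-10) = -30)
R = 27 (R = -(-2 - 25) = -1*(-27) = 27)
(R + S)*(-10) = (27 - 30)*(-10) = -3*(-10) = 30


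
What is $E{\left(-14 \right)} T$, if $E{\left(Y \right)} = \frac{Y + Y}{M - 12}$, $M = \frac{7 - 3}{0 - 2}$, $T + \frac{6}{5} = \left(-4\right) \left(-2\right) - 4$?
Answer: $\frac{28}{5} \approx 5.6$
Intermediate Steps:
$T = \frac{14}{5}$ ($T = - \frac{6}{5} - -4 = - \frac{6}{5} + \left(8 - 4\right) = - \frac{6}{5} + 4 = \frac{14}{5} \approx 2.8$)
$M = -2$ ($M = \frac{4}{-2} = 4 \left(- \frac{1}{2}\right) = -2$)
$E{\left(Y \right)} = - \frac{Y}{7}$ ($E{\left(Y \right)} = \frac{Y + Y}{-2 - 12} = \frac{2 Y}{-14} = 2 Y \left(- \frac{1}{14}\right) = - \frac{Y}{7}$)
$E{\left(-14 \right)} T = \left(- \frac{1}{7}\right) \left(-14\right) \frac{14}{5} = 2 \cdot \frac{14}{5} = \frac{28}{5}$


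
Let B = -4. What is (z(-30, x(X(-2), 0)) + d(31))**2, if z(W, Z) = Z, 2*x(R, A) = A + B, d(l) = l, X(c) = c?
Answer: 841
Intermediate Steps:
x(R, A) = -2 + A/2 (x(R, A) = (A - 4)/2 = (-4 + A)/2 = -2 + A/2)
(z(-30, x(X(-2), 0)) + d(31))**2 = ((-2 + (1/2)*0) + 31)**2 = ((-2 + 0) + 31)**2 = (-2 + 31)**2 = 29**2 = 841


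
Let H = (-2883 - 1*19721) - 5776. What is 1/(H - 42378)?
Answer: -1/70758 ≈ -1.4133e-5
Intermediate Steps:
H = -28380 (H = (-2883 - 19721) - 5776 = -22604 - 5776 = -28380)
1/(H - 42378) = 1/(-28380 - 42378) = 1/(-70758) = -1/70758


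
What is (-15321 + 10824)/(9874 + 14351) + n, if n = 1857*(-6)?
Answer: -89973149/8075 ≈ -11142.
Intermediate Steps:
n = -11142
(-15321 + 10824)/(9874 + 14351) + n = (-15321 + 10824)/(9874 + 14351) - 11142 = -4497/24225 - 11142 = -4497*1/24225 - 11142 = -1499/8075 - 11142 = -89973149/8075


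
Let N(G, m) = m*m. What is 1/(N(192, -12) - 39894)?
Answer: -1/39750 ≈ -2.5157e-5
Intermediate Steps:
N(G, m) = m**2
1/(N(192, -12) - 39894) = 1/((-12)**2 - 39894) = 1/(144 - 39894) = 1/(-39750) = -1/39750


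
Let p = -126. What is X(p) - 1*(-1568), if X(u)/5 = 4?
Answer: 1588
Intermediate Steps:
X(u) = 20 (X(u) = 5*4 = 20)
X(p) - 1*(-1568) = 20 - 1*(-1568) = 20 + 1568 = 1588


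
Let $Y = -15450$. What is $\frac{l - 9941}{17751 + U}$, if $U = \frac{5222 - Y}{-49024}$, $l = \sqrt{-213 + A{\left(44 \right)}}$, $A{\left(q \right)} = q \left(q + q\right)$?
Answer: $- \frac{7614806}{13596943} + \frac{766 \sqrt{3659}}{13596943} \approx -0.55663$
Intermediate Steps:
$A{\left(q \right)} = 2 q^{2}$ ($A{\left(q \right)} = q 2 q = 2 q^{2}$)
$l = \sqrt{3659}$ ($l = \sqrt{-213 + 2 \cdot 44^{2}} = \sqrt{-213 + 2 \cdot 1936} = \sqrt{-213 + 3872} = \sqrt{3659} \approx 60.49$)
$U = - \frac{323}{766}$ ($U = \frac{5222 - -15450}{-49024} = \left(5222 + 15450\right) \left(- \frac{1}{49024}\right) = 20672 \left(- \frac{1}{49024}\right) = - \frac{323}{766} \approx -0.42167$)
$\frac{l - 9941}{17751 + U} = \frac{\sqrt{3659} - 9941}{17751 - \frac{323}{766}} = \frac{-9941 + \sqrt{3659}}{\frac{13596943}{766}} = \left(-9941 + \sqrt{3659}\right) \frac{766}{13596943} = - \frac{7614806}{13596943} + \frac{766 \sqrt{3659}}{13596943}$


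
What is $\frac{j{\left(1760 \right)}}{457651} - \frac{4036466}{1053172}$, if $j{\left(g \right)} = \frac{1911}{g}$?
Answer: $- \frac{812808285448117}{212073496347680} \approx -3.8327$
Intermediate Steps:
$\frac{j{\left(1760 \right)}}{457651} - \frac{4036466}{1053172} = \frac{1911 \cdot \frac{1}{1760}}{457651} - \frac{4036466}{1053172} = 1911 \cdot \frac{1}{1760} \cdot \frac{1}{457651} - \frac{2018233}{526586} = \frac{1911}{1760} \cdot \frac{1}{457651} - \frac{2018233}{526586} = \frac{1911}{805465760} - \frac{2018233}{526586} = - \frac{812808285448117}{212073496347680}$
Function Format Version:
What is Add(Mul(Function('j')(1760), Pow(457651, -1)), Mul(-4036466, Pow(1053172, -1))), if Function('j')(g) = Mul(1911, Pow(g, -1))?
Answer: Rational(-812808285448117, 212073496347680) ≈ -3.8327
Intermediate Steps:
Add(Mul(Function('j')(1760), Pow(457651, -1)), Mul(-4036466, Pow(1053172, -1))) = Add(Mul(Mul(1911, Pow(1760, -1)), Pow(457651, -1)), Mul(-4036466, Pow(1053172, -1))) = Add(Mul(Mul(1911, Rational(1, 1760)), Rational(1, 457651)), Mul(-4036466, Rational(1, 1053172))) = Add(Mul(Rational(1911, 1760), Rational(1, 457651)), Rational(-2018233, 526586)) = Add(Rational(1911, 805465760), Rational(-2018233, 526586)) = Rational(-812808285448117, 212073496347680)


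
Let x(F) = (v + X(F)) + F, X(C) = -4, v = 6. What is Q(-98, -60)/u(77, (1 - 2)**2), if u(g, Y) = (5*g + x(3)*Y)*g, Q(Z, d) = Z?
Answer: -7/2145 ≈ -0.0032634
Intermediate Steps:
x(F) = 2 + F (x(F) = (6 - 4) + F = 2 + F)
u(g, Y) = g*(5*Y + 5*g) (u(g, Y) = (5*g + (2 + 3)*Y)*g = (5*g + 5*Y)*g = (5*Y + 5*g)*g = g*(5*Y + 5*g))
Q(-98, -60)/u(77, (1 - 2)**2) = -98*1/(385*((1 - 2)**2 + 77)) = -98*1/(385*((-1)**2 + 77)) = -98*1/(385*(1 + 77)) = -98/(5*77*78) = -98/30030 = -98*1/30030 = -7/2145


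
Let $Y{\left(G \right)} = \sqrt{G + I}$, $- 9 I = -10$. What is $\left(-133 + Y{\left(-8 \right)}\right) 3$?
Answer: $-399 + i \sqrt{62} \approx -399.0 + 7.874 i$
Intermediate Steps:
$I = \frac{10}{9}$ ($I = \left(- \frac{1}{9}\right) \left(-10\right) = \frac{10}{9} \approx 1.1111$)
$Y{\left(G \right)} = \sqrt{\frac{10}{9} + G}$ ($Y{\left(G \right)} = \sqrt{G + \frac{10}{9}} = \sqrt{\frac{10}{9} + G}$)
$\left(-133 + Y{\left(-8 \right)}\right) 3 = \left(-133 + \frac{\sqrt{10 + 9 \left(-8\right)}}{3}\right) 3 = \left(-133 + \frac{\sqrt{10 - 72}}{3}\right) 3 = \left(-133 + \frac{\sqrt{-62}}{3}\right) 3 = \left(-133 + \frac{i \sqrt{62}}{3}\right) 3 = -399 + i \sqrt{62}$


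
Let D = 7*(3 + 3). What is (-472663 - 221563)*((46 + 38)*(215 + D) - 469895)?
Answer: 311226375382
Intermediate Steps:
D = 42 (D = 7*6 = 42)
(-472663 - 221563)*((46 + 38)*(215 + D) - 469895) = (-472663 - 221563)*((46 + 38)*(215 + 42) - 469895) = -694226*(84*257 - 469895) = -694226*(21588 - 469895) = -694226*(-448307) = 311226375382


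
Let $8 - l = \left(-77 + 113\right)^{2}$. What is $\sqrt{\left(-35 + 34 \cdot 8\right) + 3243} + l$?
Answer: $-1288 + 2 \sqrt{870} \approx -1229.0$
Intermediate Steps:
$l = -1288$ ($l = 8 - \left(-77 + 113\right)^{2} = 8 - 36^{2} = 8 - 1296 = -1288$)
$\sqrt{\left(-35 + 34 \cdot 8\right) + 3243} + l = \sqrt{\left(-35 + 34 \cdot 8\right) + 3243} - 1288 = \sqrt{\left(-35 + 272\right) + 3243} - 1288 = \sqrt{237 + 3243} - 1288 = \sqrt{3480} - 1288 = 2 \sqrt{870} - 1288 = -1288 + 2 \sqrt{870}$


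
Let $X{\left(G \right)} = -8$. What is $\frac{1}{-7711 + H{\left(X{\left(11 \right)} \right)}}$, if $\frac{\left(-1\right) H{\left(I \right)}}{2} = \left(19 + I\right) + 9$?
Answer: $- \frac{1}{7751} \approx -0.00012902$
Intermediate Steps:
$H{\left(I \right)} = -56 - 2 I$ ($H{\left(I \right)} = - 2 \left(\left(19 + I\right) + 9\right) = - 2 \left(28 + I\right) = -56 - 2 I$)
$\frac{1}{-7711 + H{\left(X{\left(11 \right)} \right)}} = \frac{1}{-7711 - 40} = \frac{1}{-7751} = - \frac{1}{7751}$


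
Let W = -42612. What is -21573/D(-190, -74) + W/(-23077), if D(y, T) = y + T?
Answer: 169696563/2030776 ≈ 83.562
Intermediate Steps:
D(y, T) = T + y
-21573/D(-190, -74) + W/(-23077) = -21573/(-74 - 190) - 42612/(-23077) = -21573/(-264) - 42612*(-1/23077) = -21573*(-1/264) + 42612/23077 = 7191/88 + 42612/23077 = 169696563/2030776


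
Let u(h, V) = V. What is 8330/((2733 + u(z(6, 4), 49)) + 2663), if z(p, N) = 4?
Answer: 1666/1089 ≈ 1.5298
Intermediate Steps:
8330/((2733 + u(z(6, 4), 49)) + 2663) = 8330/((2733 + 49) + 2663) = 8330/(2782 + 2663) = 8330/5445 = 8330*(1/5445) = 1666/1089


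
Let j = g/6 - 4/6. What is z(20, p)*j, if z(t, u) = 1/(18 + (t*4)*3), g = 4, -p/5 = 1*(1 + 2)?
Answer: 0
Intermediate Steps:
p = -15 (p = -5*(1 + 2) = -5*3 = -15)
j = 0 (j = 4/6 - 4/6 = 4*(⅙) - 4*⅙ = ⅔ - ⅔ = 0)
z(t, u) = 1/(18 + 12*t) (z(t, u) = 1/(18 + (4*t)*3) = 1/(18 + 12*t))
z(20, p)*j = (1/(6*(3 + 2*20)))*0 = (1/(6*(3 + 40)))*0 = ((⅙)/43)*0 = ((⅙)*(1/43))*0 = (1/258)*0 = 0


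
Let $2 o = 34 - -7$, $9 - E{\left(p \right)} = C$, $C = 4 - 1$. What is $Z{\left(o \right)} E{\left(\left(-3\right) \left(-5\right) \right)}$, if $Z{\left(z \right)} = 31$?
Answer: $186$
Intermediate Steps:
$C = 3$
$E{\left(p \right)} = 6$ ($E{\left(p \right)} = 9 - 3 = 6$)
$o = \frac{41}{2}$ ($o = \frac{34 - -7}{2} = \frac{34 + 7}{2} = \frac{1}{2} \cdot 41 = \frac{41}{2} \approx 20.5$)
$Z{\left(o \right)} E{\left(\left(-3\right) \left(-5\right) \right)} = 31 \cdot 6 = 186$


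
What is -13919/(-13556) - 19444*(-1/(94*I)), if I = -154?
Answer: -15522855/49059164 ≈ -0.31641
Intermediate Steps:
-13919/(-13556) - 19444*(-1/(94*I)) = -13919/(-13556) - 19444/((-154*(-94))) = -13919*(-1/13556) - 19444/14476 = 13919/13556 - 19444*1/14476 = 13919/13556 - 4861/3619 = -15522855/49059164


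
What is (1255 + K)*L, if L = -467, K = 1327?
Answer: -1205794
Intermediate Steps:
(1255 + K)*L = (1255 + 1327)*(-467) = 2582*(-467) = -1205794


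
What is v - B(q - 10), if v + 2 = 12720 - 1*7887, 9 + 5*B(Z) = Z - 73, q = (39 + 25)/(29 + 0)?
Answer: 703099/145 ≈ 4849.0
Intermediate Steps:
q = 64/29 ≈ 2.2069
B(Z) = -82/5 + Z/5 (B(Z) = -9/5 + (Z - 73)/5 = -9/5 + (-73 + Z)/5 = -9/5 + (-73/5 + Z/5) = -82/5 + Z/5)
v = 4831 (v = -2 + (12720 - 1*7887) = -2 + (12720 - 7887) = -2 + 4833 = 4831)
v - B(q - 10) = 4831 - (-82/5 + (64/29 - 10)/5) = 4831 - (-82/5 + (⅕)*(-226/29)) = 4831 - (-82/5 - 226/145) = 4831 - 1*(-2604/145) = 4831 + 2604/145 = 703099/145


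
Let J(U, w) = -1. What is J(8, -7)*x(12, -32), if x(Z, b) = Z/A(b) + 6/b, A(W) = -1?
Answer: 195/16 ≈ 12.188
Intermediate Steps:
x(Z, b) = -Z + 6/b (x(Z, b) = Z/(-1) + 6/b = Z*(-1) + 6/b = -Z + 6/b)
J(8, -7)*x(12, -32) = -(-1*12 + 6/(-32)) = -(-12 + 6*(-1/32)) = -(-12 - 3/16) = -1*(-195/16) = 195/16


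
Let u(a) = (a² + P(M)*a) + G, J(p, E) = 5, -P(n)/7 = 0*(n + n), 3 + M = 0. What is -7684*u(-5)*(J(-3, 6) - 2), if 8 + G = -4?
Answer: -299676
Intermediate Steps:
G = -12 (G = -8 - 4 = -12)
M = -3 (M = -3 + 0 = -3)
P(n) = 0 (P(n) = -0*(n + n) = -0*2*n = -7*0 = 0)
u(a) = -12 + a² (u(a) = (a² + 0*a) - 12 = (a² + 0) - 12 = a² - 12 = -12 + a²)
-7684*u(-5)*(J(-3, 6) - 2) = -7684*(-12 + (-5)²)*(5 - 2) = -7684*(-12 + 25)*3 = -99892*3 = -7684*39 = -299676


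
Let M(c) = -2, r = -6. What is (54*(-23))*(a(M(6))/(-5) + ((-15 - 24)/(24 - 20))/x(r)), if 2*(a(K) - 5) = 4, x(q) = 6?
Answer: 75141/20 ≈ 3757.1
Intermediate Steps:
a(K) = 7 (a(K) = 5 + (1/2)*4 = 5 + 2 = 7)
(54*(-23))*(a(M(6))/(-5) + ((-15 - 24)/(24 - 20))/x(r)) = (54*(-23))*(7/(-5) + ((-15 - 24)/(24 - 20))/6) = -1242*(7*(-1/5) - 39/4*(1/6)) = -1242*(-7/5 - 39*1/4*(1/6)) = -1242*(-7/5 - 39/4*1/6) = -1242*(-7/5 - 13/8) = -1242*(-121/40) = 75141/20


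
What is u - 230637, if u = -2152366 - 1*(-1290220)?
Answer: -1092783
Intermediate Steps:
u = -862146 (u = -2152366 + 1290220 = -862146)
u - 230637 = -862146 - 230637 = -1092783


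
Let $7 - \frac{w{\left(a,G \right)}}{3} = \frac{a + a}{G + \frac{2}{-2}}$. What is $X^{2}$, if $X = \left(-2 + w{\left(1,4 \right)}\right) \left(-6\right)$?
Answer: $10404$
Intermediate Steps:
$w{\left(a,G \right)} = 21 - \frac{6 a}{-1 + G}$ ($w{\left(a,G \right)} = 21 - 3 \frac{a + a}{G + \frac{2}{-2}} = 21 - 3 \frac{2 a}{G + 2 \left(- \frac{1}{2}\right)} = 21 - 3 \frac{2 a}{G - 1} = 21 - 3 \frac{2 a}{-1 + G} = 21 - \frac{6 a}{-1 + G}$)
$X = -102$ ($X = \left(-2 + \frac{3 \left(-7 - 2 + 7 \cdot 4\right)}{-1 + 4}\right) \left(-6\right) = \left(-2 + \frac{3 \left(-7 - 2 + 28\right)}{3}\right) \left(-6\right) = \left(-2 + 3 \cdot \frac{1}{3} \cdot 19\right) \left(-6\right) = \left(-2 + 19\right) \left(-6\right) = 17 \left(-6\right) = -102$)
$X^{2} = \left(-102\right)^{2} = 10404$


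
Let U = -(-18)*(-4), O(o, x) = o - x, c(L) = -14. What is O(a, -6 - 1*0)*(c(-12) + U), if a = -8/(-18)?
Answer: -4988/9 ≈ -554.22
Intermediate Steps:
a = 4/9 (a = -8*(-1/18) = 4/9 ≈ 0.44444)
U = -72 (U = -1*72 = -72)
O(a, -6 - 1*0)*(c(-12) + U) = (4/9 - (-6 - 1*0))*(-14 - 72) = (4/9 - (-6 + 0))*(-86) = (4/9 - 1*(-6))*(-86) = (4/9 + 6)*(-86) = (58/9)*(-86) = -4988/9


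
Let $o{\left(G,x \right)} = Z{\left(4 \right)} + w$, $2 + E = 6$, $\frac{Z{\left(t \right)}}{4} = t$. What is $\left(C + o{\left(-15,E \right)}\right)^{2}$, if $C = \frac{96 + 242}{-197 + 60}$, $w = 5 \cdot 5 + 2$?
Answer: $\frac{30835809}{18769} \approx 1642.9$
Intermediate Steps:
$Z{\left(t \right)} = 4 t$
$w = 27$ ($w = 25 + 2 = 27$)
$E = 4$ ($E = -2 + 6 = 4$)
$o{\left(G,x \right)} = 43$ ($o{\left(G,x \right)} = 4 \cdot 4 + 27 = 16 + 27 = 43$)
$C = - \frac{338}{137}$ ($C = \frac{338}{-137} = 338 \left(- \frac{1}{137}\right) = - \frac{338}{137} \approx -2.4672$)
$\left(C + o{\left(-15,E \right)}\right)^{2} = \left(- \frac{338}{137} + 43\right)^{2} = \left(\frac{5553}{137}\right)^{2} = \frac{30835809}{18769}$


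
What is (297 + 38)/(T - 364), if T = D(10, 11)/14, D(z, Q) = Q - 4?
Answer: -670/727 ≈ -0.92160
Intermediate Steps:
D(z, Q) = -4 + Q
T = 1/2 (T = (-4 + 11)/14 = 7*(1/14) = 1/2 ≈ 0.50000)
(297 + 38)/(T - 364) = (297 + 38)/(1/2 - 364) = 335/(-727/2) = 335*(-2/727) = -670/727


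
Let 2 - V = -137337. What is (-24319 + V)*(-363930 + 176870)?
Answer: -21141521200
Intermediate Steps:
V = 137339 (V = 2 - 1*(-137337) = 2 + 137337 = 137339)
(-24319 + V)*(-363930 + 176870) = (-24319 + 137339)*(-363930 + 176870) = 113020*(-187060) = -21141521200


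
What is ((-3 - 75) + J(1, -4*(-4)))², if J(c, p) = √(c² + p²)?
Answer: (78 - √257)² ≈ 3840.1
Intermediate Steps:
((-3 - 75) + J(1, -4*(-4)))² = ((-3 - 75) + √(1² + (-4*(-4))²))² = (-78 + √(1 + 16²))² = (-78 + √(1 + 256))² = (-78 + √257)²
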